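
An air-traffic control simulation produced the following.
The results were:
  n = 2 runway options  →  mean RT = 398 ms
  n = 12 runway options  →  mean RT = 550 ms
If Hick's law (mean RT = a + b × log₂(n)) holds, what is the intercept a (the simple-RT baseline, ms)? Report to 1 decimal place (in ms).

Slope: b = (550 − 398) / (log₂ 12 − log₂ 2) = 152/2.5850 = 58.802 ms/bit.
Intercept: a = 398 − 58.802·log₂(2) = 339.198 ms.

339.2 ms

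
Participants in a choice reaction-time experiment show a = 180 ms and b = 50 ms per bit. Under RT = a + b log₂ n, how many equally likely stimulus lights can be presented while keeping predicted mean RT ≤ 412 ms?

50·log₂ n ≤ 412 − 180 = 232, giving log₂ n ≤ 4.6400 and n ≤ 24.933. The largest whole number is 24.

24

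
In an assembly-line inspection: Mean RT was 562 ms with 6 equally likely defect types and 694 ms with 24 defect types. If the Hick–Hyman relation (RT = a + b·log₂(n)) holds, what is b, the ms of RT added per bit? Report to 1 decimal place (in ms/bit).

Slope: b = (694 − 562) / (log₂ 24 − log₂ 6) = 132/2.0000 = 66.000 ms/bit.

66.0 ms/bit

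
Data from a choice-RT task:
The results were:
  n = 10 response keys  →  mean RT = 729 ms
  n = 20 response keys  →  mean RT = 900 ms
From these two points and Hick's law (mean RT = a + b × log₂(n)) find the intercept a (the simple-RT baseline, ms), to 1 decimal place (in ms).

Slope: b = (900 − 729) / (log₂ 20 − log₂ 10) = 171/1.0000 = 171.000 ms/bit.
a = RT₁ − b·log₂ n₁ = 729 − 171.000 × 3.3219 = 160.950 ms.

161.0 ms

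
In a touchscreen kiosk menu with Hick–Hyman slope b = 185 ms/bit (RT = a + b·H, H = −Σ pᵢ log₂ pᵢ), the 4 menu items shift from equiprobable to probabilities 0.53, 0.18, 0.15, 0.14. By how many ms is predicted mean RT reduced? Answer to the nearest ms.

48 ms

The RT saving is b·ΔH. Equiprobable H₀ = log₂(4) = 2.0000 bits; with the given probabilities H = 1.7384 bits.
b·(H₀ − H) = 185 × (2.0000 − 1.7384) = 48.39 ms.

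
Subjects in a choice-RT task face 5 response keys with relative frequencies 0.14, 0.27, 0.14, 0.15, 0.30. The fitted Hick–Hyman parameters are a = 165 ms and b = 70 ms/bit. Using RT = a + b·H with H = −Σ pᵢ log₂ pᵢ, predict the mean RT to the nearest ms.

Entropy contributions −pᵢ log₂ pᵢ: 0.3971, 0.5100, 0.3971, 0.4105, 0.5211; sum H = 2.2359 bits.
RT = a + bH = 165 + 70·2.2359 = 321.51 ms.

322 ms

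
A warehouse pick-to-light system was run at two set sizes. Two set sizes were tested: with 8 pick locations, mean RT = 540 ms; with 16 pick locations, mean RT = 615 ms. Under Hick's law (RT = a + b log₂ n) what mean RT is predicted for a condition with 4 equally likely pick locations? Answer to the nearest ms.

465 ms

With log₂ n on the abscissa the relation is linear; from the two conditions:
  b = (615 − 540) / (log₂ 16 − log₂ 8) = 75 / (4 − 3) = 75 ms/bit
  a = 540 − 75 × 3 = 315 ms
Then RT(4) = 315 + 75 × log₂ 4 = 315 + 75 × 2 ≈ 465.000 ms.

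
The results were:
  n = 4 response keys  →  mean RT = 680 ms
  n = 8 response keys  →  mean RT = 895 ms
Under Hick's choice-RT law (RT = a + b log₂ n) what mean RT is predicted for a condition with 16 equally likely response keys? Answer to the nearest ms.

Fit slope and intercept:
  b = (895 − 680) / (log₂ 8 − log₂ 4) = 215 / (3 − 2) = 215 ms/bit
  a = 680 − 215 × 2 = 250 ms
Then RT(16) = 250 + 215 × log₂ 16 = 250 + 215 × 4 ≈ 1110.000 ms.

1110 ms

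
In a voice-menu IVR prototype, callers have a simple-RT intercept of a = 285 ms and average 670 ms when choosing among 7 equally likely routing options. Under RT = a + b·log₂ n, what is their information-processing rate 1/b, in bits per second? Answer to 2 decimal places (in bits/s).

Choice component = 670 − 285 = 385 ms over log₂(7) = 2.8074 bits.
b = 385 / 2.8074 = 137.140 ms/bit, so 1/b = 7.292 bits/s.

7.29 bits/s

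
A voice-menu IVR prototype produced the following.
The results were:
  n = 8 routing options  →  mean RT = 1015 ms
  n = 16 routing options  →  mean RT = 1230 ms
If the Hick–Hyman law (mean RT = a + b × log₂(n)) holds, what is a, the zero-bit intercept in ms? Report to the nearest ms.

370 ms

The slope on a log₂ axis is (1230 − 1015) / (4 − 3) = 215 ms/bit.
a = RT₁ − b·log₂ n₁ = 1015 − 215 × 3 = 370.000 ms.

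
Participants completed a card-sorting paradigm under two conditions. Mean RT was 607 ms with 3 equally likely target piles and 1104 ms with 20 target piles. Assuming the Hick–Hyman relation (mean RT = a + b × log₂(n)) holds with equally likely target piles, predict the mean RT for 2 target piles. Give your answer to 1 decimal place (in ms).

500.8 ms

With log₂ n on the abscissa the relation is linear; from the two conditions:
  b = (1104 − 607) / (log₂ 20 − log₂ 3) = 497 / (4.3219 − 1.5850) = 181.588 ms/bit
  a = 607 − 181.588 × 1.5850 = 319.190 ms
Then RT(2) = 319.190 + 181.588 × log₂ 2 = 319.190 + 181.588 × 1 ≈ 500.778 ms.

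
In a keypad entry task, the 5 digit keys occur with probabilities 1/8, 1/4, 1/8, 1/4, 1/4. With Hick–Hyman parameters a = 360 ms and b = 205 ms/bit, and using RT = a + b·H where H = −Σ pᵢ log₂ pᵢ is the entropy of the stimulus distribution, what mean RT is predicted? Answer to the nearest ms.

Each term −pᵢ log₂ pᵢ: 0.125·3 + 0.25·2 + 0.125·3 + 0.25·2 + 0.25·2; summed, H = 2.250 bits.
Mean RT = a + bH = 360 + 205·2.250 = 821.25 ms.

821 ms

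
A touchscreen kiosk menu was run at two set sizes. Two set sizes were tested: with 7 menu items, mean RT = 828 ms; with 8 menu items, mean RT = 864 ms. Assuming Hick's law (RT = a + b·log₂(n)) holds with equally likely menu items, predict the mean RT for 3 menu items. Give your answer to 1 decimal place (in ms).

599.6 ms

RT is linear in log₂ n, so two points fix the line:
  b = (864 − 828) / (log₂ 8 − log₂ 7) = 36 / (3 − 2.8074) = 186.872 ms/bit
  a = 828 − 186.872 × 2.8074 = 303.384 ms
Then RT(3) = 303.384 + 186.872 × log₂ 3 = 303.384 + 186.872 × 1.5850 ≈ 599.569 ms.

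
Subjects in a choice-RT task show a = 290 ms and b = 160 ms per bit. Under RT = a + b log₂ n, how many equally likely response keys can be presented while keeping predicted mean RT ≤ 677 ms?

160·log₂ n ≤ 677 − 290 = 387, giving log₂ n ≤ 2.4188 and n ≤ 5.347. The largest whole number is 5.

5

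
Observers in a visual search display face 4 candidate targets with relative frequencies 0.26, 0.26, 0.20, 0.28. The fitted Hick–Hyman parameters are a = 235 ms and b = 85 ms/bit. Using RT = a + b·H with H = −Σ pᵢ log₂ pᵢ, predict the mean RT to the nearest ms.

404 ms

H = 0.26·log₂(1/0.26) + 0.26·log₂(1/0.26) + 0.20·log₂(1/0.20) + 0.28·log₂(1/0.28) = 1.9892 bits.
RT = 235 + 85 × 1.9892 = 404.08 ms.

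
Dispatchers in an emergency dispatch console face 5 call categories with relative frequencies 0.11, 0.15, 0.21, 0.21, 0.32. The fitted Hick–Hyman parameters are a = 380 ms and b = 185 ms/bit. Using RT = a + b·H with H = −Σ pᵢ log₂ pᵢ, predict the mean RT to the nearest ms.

H = 0.11·log₂(1/0.11) + 0.15·log₂(1/0.15) + 0.21·log₂(1/0.21) + 0.21·log₂(1/0.21) + 0.32·log₂(1/0.32) = 2.2325 bits.
RT = 380 + 185 × 2.2325 = 793.01 ms.

793 ms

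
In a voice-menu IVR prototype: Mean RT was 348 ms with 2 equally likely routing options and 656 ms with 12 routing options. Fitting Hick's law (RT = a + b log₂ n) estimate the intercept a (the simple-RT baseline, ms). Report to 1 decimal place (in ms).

228.8 ms

The slope on a log₂ axis is (656 − 348) / (3.5850 − 1) = 119.151 ms/bit.
a = RT₁ − b·log₂ n₁ = 348 − 119.151 × 1 = 228.849 ms.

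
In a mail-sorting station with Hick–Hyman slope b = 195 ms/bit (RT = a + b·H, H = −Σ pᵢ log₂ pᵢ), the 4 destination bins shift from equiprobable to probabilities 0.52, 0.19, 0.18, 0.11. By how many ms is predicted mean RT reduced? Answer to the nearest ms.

Equiprobable entropy H₀ = log₂ 4 = 2.0000 bits.
Skewed entropy H = −Σ pᵢ log₂ pᵢ = 1.7414 bits.
ΔRT = b·(H₀ − H) = 195 × 0.2586 = 50.43 ms.

50 ms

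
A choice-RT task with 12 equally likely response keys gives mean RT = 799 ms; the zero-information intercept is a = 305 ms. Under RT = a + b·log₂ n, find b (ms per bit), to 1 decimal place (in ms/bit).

137.8 ms/bit

b = (799 − 305) / log₂(12) = 494 / 3.5850 = 137.798 ms/bit.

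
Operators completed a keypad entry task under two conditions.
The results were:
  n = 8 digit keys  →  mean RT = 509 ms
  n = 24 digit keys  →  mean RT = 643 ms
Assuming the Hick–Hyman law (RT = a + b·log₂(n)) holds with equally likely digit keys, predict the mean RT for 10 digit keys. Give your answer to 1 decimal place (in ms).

536.2 ms

Fit slope and intercept:
  b = (643 − 509) / (log₂ 24 − log₂ 8) = 134 / (4.5850 − 3) = 84.545 ms/bit
  a = 509 − 84.545 × 3 = 255.366 ms
Then RT(10) = 255.366 + 84.545 × log₂ 10 = 255.366 + 84.545 × 3.3219 ≈ 536.217 ms.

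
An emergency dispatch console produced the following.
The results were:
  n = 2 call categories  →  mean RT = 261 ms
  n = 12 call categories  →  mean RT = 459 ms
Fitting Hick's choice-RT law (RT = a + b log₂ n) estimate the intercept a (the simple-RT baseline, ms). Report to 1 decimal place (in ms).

184.4 ms

b = (RT₂ − RT₁)/(log₂ n₂ − log₂ n₁) = (459 − 261)/(3.5850 − 1) = 76.597 ms/bit.
Intercept: a = 261 − 76.597·log₂(2) = 184.403 ms.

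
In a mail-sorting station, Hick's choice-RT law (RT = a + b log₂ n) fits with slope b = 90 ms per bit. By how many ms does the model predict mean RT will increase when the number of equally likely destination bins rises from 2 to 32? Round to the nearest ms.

360 ms

Only the slope matters, since a is common to both: ΔRT = b·log₂(n₂/n₁).
log₂(32) − log₂(2) = log₂(32/2) = log₂(16) = 4.
ΔRT = 90 × 4.0000 = 360.000 ms.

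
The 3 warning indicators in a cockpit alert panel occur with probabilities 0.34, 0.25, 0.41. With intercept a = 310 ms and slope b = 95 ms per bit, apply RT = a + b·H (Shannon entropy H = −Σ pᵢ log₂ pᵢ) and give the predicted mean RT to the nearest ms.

458 ms

Entropy contributions −pᵢ log₂ pᵢ: 0.5292, 0.5000, 0.5274; sum H = 1.5566 bits.
RT = a + bH = 310 + 95·1.5566 = 457.87 ms.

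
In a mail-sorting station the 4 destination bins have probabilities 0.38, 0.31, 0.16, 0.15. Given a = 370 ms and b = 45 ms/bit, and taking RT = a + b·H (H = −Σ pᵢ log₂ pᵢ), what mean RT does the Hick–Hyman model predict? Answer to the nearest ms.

455 ms

H = 0.38·log₂(1/0.38) + 0.31·log₂(1/0.31) + 0.16·log₂(1/0.16) + 0.15·log₂(1/0.15) = 1.8878 bits.
RT = 370 + 45 × 1.8878 = 454.95 ms.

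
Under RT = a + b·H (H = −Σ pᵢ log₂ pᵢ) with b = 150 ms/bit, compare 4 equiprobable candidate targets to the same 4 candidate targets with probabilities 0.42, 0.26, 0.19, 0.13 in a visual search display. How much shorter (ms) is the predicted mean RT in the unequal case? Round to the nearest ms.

Equiprobable entropy H₀ = log₂ 4 = 2.0000 bits.
Skewed entropy H = −Σ pᵢ log₂ pᵢ = 1.8688 bits.
ΔRT = b·(H₀ − H) = 150 × 0.1312 = 19.68 ms.

20 ms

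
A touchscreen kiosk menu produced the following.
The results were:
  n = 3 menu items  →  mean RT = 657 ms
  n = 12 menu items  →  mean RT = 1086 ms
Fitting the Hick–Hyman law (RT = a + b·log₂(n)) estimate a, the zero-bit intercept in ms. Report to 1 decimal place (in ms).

317.0 ms

Slope: b = (1086 − 657) / (log₂ 12 − log₂ 3) = 429/2.0000 = 214.500 ms/bit.
Intercept: a = 657 − 214.500·log₂(3) = 317.026 ms.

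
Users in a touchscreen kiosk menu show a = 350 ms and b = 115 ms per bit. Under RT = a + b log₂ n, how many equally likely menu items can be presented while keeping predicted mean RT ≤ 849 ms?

115·log₂ n ≤ 849 − 350 = 499, giving log₂ n ≤ 4.3391 and n ≤ 20.240. The largest whole number is 20.

20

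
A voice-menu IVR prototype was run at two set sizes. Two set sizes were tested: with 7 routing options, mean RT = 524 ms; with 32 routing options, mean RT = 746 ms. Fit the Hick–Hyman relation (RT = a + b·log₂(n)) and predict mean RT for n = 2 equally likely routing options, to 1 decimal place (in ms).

With log₂ n on the abscissa the relation is linear; from the two conditions:
  b = (746 − 524) / (log₂ 32 − log₂ 7) = 222 / (5 − 2.8074) = 101.248 ms/bit
  a = 524 − 101.248 × 2.8074 = 239.762 ms
Then RT(2) = 239.762 + 101.248 × log₂ 2 = 239.762 + 101.248 × 1 ≈ 341.010 ms.

341.0 ms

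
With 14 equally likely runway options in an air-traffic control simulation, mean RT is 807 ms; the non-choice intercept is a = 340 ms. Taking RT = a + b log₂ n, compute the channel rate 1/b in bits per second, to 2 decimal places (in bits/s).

8.15 bits/s

b = (807 − 340)/log₂ 14 = 467/3.8074 = 122.657 ms per bit = 0.12266 s/bit; the reciprocal is 8.153 bits/s.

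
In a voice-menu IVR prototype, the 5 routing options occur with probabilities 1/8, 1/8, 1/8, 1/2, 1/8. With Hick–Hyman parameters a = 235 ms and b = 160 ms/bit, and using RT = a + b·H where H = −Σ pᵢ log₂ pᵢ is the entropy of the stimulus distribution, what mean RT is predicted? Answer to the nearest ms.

555 ms

H = −Σ pᵢ log₂ pᵢ = 0.125·3 + 0.125·3 + 0.125·3 + 0.5·1 + 0.125·3 = 2.000 bits.
RT = 235 + 160 × 2.000 = 555.00 ms.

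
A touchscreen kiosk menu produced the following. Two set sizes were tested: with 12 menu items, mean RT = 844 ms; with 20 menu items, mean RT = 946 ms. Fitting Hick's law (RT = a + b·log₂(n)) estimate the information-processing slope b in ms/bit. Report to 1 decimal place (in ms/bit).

138.4 ms/bit

b = (RT₂ − RT₁)/(log₂ n₂ − log₂ n₁) = (946 − 844)/(4.3219 − 3.5850) = 138.405 ms/bit.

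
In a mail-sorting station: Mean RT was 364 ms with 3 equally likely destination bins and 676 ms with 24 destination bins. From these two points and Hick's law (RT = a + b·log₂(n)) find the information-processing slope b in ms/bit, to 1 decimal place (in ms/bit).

The slope on a log₂ axis is (676 − 364) / (4.5850 − 1.5850) = 104.000 ms/bit.

104.0 ms/bit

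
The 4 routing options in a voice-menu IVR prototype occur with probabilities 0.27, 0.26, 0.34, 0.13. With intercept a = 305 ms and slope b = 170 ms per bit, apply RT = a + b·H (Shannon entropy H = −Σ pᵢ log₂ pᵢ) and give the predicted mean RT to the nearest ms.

633 ms

H = 0.27·log₂(1/0.27) + 0.26·log₂(1/0.26) + 0.34·log₂(1/0.34) + 0.13·log₂(1/0.13) = 1.9271 bits.
RT = 305 + 170 × 1.9271 = 632.61 ms.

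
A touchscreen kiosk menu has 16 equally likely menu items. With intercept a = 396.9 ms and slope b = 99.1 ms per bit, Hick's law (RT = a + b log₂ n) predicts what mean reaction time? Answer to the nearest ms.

793 ms

log₂(16) = 4 bits, so RT = 396.9 + 99.1 × 4 ≈ 793.300 ms.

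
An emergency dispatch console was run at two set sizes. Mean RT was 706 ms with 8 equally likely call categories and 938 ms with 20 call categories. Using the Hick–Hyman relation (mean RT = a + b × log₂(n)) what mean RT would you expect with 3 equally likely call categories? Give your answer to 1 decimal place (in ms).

Solve the two-equation system in a and b:
  b = (938 − 706) / (log₂ 20 − log₂ 8) = 232 / (4.3219 − 3) = 175.501 ms/bit
  a = 706 − 175.501 × 3 = 179.496 ms
Then RT(3) = 179.496 + 175.501 × log₂ 3 = 179.496 + 175.501 × 1.5850 ≈ 457.659 ms.

457.7 ms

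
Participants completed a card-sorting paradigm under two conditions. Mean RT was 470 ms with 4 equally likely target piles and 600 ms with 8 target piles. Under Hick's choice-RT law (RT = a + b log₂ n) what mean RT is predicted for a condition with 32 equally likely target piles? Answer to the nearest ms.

With log₂ n on the abscissa the relation is linear; from the two conditions:
  b = (600 − 470) / (log₂ 8 − log₂ 4) = 130 / (3 − 2) = 130 ms/bit
  a = 470 − 130 × 2 = 210 ms
Then RT(32) = 210 + 130 × log₂ 32 = 210 + 130 × 5 ≈ 860.000 ms.

860 ms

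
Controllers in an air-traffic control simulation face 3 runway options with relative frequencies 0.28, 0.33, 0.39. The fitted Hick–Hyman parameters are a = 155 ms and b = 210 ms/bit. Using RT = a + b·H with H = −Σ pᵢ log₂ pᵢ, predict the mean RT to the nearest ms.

485 ms

Entropy contributions −pᵢ log₂ pᵢ: 0.5142, 0.5278, 0.5298; sum H = 1.5718 bits.
RT = a + bH = 155 + 210·1.5718 = 485.09 ms.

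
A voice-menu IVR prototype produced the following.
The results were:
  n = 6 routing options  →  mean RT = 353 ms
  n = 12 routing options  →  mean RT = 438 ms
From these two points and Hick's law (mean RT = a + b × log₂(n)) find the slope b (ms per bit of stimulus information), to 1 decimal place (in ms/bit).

85.0 ms/bit

Slope: b = (438 − 353) / (log₂ 12 − log₂ 6) = 85/1.0000 = 85.000 ms/bit.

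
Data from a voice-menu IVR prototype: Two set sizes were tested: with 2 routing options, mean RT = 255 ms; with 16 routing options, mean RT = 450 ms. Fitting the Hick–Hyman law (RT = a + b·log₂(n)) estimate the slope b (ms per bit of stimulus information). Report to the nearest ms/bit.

65 ms/bit

b = (RT₂ − RT₁)/(log₂ n₂ − log₂ n₁) = (450 − 255)/(4 − 1) = 65 ms/bit.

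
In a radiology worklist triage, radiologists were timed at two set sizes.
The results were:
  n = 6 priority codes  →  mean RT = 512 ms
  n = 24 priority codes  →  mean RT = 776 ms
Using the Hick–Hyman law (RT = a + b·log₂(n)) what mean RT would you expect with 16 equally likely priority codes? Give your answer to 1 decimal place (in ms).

698.8 ms

RT is linear in log₂ n, so two points fix the line:
  b = (776 − 512) / (log₂ 24 − log₂ 6) = 264 / (4.5850 − 2.5850) = 132.000 ms/bit
  a = 512 − 132.000 × 2.5850 = 170.785 ms
Then RT(16) = 170.785 + 132.000 × log₂ 16 = 170.785 + 132.000 × 4 ≈ 698.785 ms.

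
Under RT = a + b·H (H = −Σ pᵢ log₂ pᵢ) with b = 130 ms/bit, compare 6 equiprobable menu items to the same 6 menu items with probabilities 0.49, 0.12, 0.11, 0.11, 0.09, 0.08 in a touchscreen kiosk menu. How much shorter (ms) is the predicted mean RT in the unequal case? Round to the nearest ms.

Equiprobable entropy H₀ = log₂ 6 = 2.5850 bits.
Skewed entropy H = −Σ pᵢ log₂ pᵢ = 2.1761 bits.
ΔRT = b·(H₀ − H) = 130 × 0.4089 = 53.15 ms.

53 ms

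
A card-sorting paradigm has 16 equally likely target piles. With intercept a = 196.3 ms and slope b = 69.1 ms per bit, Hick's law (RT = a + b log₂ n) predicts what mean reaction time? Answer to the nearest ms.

473 ms

log₂(16) = 4 bits, so RT = 196.3 + 69.1 × 4 ≈ 472.700 ms.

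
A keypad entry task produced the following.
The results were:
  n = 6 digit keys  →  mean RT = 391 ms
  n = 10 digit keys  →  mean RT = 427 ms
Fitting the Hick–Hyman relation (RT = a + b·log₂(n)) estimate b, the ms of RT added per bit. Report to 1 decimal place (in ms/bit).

48.8 ms/bit

b = (RT₂ − RT₁)/(log₂ n₂ − log₂ n₁) = (427 − 391)/(3.3219 − 2.5850) = 48.849 ms/bit.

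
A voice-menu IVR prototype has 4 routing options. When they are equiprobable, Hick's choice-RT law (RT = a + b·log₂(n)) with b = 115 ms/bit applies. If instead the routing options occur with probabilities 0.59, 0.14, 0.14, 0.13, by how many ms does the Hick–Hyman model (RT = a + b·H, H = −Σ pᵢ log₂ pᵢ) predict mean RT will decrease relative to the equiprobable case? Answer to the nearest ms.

The RT saving is b·ΔH. Equiprobable H₀ = log₂(4) = 2.0000 bits; with the given probabilities H = 1.6260 bits.
b·(H₀ − H) = 115 × (2.0000 − 1.6260) = 43.01 ms.

43 ms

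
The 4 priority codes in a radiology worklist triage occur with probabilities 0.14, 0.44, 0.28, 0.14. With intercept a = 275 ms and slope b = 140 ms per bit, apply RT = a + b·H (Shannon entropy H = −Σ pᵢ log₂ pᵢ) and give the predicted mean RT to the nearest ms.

Entropy contributions −pᵢ log₂ pᵢ: 0.3971, 0.5211, 0.5142, 0.3971; sum H = 1.8296 bits.
RT = a + bH = 275 + 140·1.8296 = 531.14 ms.

531 ms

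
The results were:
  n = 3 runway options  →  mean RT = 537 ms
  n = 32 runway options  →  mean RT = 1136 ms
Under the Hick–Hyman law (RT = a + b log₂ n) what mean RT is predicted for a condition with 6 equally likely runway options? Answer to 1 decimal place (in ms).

712.4 ms

With log₂ n on the abscissa the relation is linear; from the two conditions:
  b = (1136 − 537) / (log₂ 32 − log₂ 3) = 599 / (5 − 1.5850) = 175.401 ms/bit
  a = 537 − 175.401 × 1.5850 = 258.996 ms
Then RT(6) = 258.996 + 175.401 × log₂ 6 = 258.996 + 175.401 × 2.5850 ≈ 712.401 ms.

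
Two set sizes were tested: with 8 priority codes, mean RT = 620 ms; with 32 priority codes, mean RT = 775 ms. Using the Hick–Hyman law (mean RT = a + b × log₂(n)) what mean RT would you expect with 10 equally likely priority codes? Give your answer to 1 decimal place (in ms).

Fit slope and intercept:
  b = (775 − 620) / (log₂ 32 − log₂ 8) = 155 / (5 − 3) = 77.500 ms/bit
  a = 620 − 77.500 × 3 = 387.500 ms
Then RT(10) = 387.500 + 77.500 × log₂ 10 = 387.500 + 77.500 × 3.3219 ≈ 644.949 ms.

644.9 ms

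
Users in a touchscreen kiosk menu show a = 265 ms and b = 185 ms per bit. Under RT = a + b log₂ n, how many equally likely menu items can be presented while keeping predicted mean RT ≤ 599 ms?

3

185·log₂ n ≤ 599 − 265 = 334, giving log₂ n ≤ 1.8054 and n ≤ 3.495. The largest whole number is 3.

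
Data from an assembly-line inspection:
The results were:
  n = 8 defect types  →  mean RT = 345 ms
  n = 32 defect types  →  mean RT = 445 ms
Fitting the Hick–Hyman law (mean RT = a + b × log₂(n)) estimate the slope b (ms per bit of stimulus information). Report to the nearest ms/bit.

50 ms/bit

b = (RT₂ − RT₁)/(log₂ n₂ − log₂ n₁) = (445 − 345)/(5 − 3) = 50 ms/bit.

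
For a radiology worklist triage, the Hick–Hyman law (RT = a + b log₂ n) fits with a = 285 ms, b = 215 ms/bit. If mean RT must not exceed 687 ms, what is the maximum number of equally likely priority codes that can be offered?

215·log₂ n ≤ 687 − 285 = 402, giving log₂ n ≤ 1.8698 and n ≤ 3.655. The largest whole number is 3.

3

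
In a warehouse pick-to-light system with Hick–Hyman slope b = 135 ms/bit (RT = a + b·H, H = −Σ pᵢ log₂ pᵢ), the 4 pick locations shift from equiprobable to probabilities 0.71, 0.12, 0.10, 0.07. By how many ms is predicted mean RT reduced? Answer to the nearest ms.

92 ms

Equiprobable entropy H₀ = log₂ 4 = 2.0000 bits.
Skewed entropy H = −Σ pᵢ log₂ pᵢ = 1.3186 bits.
ΔRT = b·(H₀ − H) = 135 × 0.6814 = 91.98 ms.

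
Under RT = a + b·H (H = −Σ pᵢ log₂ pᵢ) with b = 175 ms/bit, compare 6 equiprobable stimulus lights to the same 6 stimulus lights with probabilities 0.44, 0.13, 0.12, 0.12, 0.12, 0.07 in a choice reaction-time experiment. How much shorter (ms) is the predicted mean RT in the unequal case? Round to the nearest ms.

54 ms

The RT saving is b·ΔH. Equiprobable H₀ = log₂(6) = 2.5850 bits; with the given probabilities H = 2.2735 bits.
b·(H₀ − H) = 175 × (2.5850 − 2.2735) = 54.50 ms.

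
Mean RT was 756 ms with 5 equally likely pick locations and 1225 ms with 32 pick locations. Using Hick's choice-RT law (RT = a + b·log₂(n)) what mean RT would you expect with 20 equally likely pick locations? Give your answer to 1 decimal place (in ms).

Solve the two-equation system in a and b:
  b = (1225 − 756) / (log₂ 32 − log₂ 5) = 469 / (5 − 2.3219) = 175.126 ms/bit
  a = 756 − 175.126 × 2.3219 = 349.370 ms
Then RT(20) = 349.370 + 175.126 × log₂ 20 = 349.370 + 175.126 × 4.3219 ≈ 1106.252 ms.

1106.3 ms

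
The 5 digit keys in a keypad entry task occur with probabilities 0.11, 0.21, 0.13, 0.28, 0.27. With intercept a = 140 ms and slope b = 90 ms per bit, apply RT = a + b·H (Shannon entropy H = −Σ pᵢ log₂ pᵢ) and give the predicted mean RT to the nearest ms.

341 ms

H = 0.11·log₂(1/0.11) + 0.21·log₂(1/0.21) + 0.13·log₂(1/0.13) + 0.28·log₂(1/0.28) + 0.27·log₂(1/0.27) = 2.2300 bits.
RT = 140 + 90 × 2.2300 = 340.70 ms.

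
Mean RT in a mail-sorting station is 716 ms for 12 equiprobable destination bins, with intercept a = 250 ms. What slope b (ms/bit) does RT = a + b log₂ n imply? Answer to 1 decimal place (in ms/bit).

130.0 ms/bit

b = (716 − 250) / log₂(12) = 466 / 3.5850 = 129.987 ms/bit.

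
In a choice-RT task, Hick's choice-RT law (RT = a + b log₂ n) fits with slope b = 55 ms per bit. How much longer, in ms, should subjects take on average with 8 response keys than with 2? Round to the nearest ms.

110 ms

ΔRT = (a + b log₂ n₂) − (a + b log₂ n₁) = b·(log₂ n₂ − log₂ n₁).
log₂(8) − log₂(2) = log₂(8/2) = log₂(4) = 2.
ΔRT = 55 × 2.0000 = 110.000 ms.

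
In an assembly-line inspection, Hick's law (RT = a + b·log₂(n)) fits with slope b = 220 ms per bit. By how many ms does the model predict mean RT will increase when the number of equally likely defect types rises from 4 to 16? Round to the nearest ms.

The intercept a cancels: ΔRT = b·(log₂ n₂ − log₂ n₁) = b·log₂(n₂/n₁).
log₂(16) − log₂(4) = log₂(16/4) = log₂(4) = 2.
ΔRT = 220 × 2.0000 = 440.000 ms.

440 ms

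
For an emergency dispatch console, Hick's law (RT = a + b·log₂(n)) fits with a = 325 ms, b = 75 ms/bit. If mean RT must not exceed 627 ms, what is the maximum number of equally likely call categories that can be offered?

Information budget: (627 − 325)/75 = 4.0267 bits, so n ≤ 2^4.0267 = 16.298 → at most 16.

16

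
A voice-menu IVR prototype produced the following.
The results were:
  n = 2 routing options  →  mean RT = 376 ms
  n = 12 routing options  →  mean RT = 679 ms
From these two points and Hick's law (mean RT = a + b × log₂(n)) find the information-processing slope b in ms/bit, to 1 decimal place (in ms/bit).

117.2 ms/bit

b = (RT₂ − RT₁)/(log₂ n₂ − log₂ n₁) = (679 − 376)/(3.5850 − 1) = 117.216 ms/bit.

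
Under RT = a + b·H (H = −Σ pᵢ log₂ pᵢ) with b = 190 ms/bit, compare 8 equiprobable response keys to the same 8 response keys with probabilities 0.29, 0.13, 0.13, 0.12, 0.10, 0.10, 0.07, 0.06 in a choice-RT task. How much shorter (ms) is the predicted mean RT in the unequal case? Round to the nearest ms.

The RT saving is b·ΔH. Equiprobable H₀ = log₂(8) = 3.0000 bits; with the given probabilities H = 2.8267 bits.
b·(H₀ − H) = 190 × (3.0000 − 2.8267) = 32.92 ms.

33 ms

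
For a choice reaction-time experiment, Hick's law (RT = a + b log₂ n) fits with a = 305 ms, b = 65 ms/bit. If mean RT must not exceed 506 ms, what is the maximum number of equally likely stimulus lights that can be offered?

Information budget: (506 − 305)/65 = 3.0923 bits, so n ≤ 2^3.0923 = 8.529 → at most 8.

8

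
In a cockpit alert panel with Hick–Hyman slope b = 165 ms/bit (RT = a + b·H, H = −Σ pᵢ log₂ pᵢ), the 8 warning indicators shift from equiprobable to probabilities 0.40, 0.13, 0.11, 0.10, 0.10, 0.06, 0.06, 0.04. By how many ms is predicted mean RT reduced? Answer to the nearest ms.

Equiprobable entropy H₀ = log₂ 8 = 3.0000 bits.
Skewed entropy H = −Σ pᵢ log₂ pᵢ = 2.5989 bits.
ΔRT = b·(H₀ − H) = 165 × 0.4011 = 66.18 ms.

66 ms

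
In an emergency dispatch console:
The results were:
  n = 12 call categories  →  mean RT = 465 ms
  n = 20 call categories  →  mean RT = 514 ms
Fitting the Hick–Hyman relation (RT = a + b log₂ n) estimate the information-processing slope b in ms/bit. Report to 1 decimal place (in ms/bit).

The slope on a log₂ axis is (514 − 465) / (4.3219 − 3.5850) = 66.489 ms/bit.

66.5 ms/bit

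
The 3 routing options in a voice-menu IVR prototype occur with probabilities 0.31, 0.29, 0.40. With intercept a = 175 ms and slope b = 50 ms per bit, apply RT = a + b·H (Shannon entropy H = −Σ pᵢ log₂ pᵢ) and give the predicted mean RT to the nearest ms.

254 ms

Entropy contributions −pᵢ log₂ pᵢ: 0.5238, 0.5179, 0.5288; sum H = 1.5705 bits.
RT = a + bH = 175 + 50·1.5705 = 253.52 ms.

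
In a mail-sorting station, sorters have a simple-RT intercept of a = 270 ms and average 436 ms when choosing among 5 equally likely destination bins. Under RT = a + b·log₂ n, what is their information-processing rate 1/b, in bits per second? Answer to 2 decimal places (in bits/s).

13.99 bits/s

Choice component = 436 − 270 = 166 ms over log₂(5) = 2.3219 bits.
b = 166 / 2.3219 = 71.492 ms/bit, so 1/b = 13.988 bits/s.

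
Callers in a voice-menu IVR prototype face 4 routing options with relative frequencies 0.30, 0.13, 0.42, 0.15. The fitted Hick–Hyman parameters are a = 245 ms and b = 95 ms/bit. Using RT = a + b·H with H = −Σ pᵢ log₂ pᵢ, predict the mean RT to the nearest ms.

Entropy contributions −pᵢ log₂ pᵢ: 0.5211, 0.3826, 0.5256, 0.4105; sum H = 1.8399 bits.
RT = a + bH = 245 + 95·1.8399 = 419.79 ms.

420 ms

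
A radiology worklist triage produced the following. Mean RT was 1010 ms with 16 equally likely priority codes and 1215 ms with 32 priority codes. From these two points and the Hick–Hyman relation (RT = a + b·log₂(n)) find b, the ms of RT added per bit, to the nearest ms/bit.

Slope: b = (1215 − 1010) / (log₂ 32 − log₂ 16) = 205/1.0000 = 205 ms/bit.

205 ms/bit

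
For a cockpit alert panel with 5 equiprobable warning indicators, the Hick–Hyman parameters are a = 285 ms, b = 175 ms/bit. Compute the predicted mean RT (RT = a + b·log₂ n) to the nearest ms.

log₂(5) = 2.3219 bits, so RT = 285 + 175 × 2.3219 ≈ 691.337 ms.

691 ms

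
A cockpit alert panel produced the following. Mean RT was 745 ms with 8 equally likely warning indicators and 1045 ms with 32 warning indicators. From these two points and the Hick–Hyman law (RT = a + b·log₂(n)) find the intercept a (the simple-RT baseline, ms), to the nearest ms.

295 ms

b = (RT₂ − RT₁)/(log₂ n₂ − log₂ n₁) = (1045 − 745)/(5 − 3) = 150 ms/bit.
Intercept: a = 745 − 150·log₂(8) = 295.000 ms.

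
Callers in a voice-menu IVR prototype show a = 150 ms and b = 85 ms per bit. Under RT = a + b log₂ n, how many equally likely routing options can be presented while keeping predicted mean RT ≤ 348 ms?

5

Information budget: (348 − 150)/85 = 2.3294 bits, so n ≤ 2^2.3294 = 5.026 → at most 5.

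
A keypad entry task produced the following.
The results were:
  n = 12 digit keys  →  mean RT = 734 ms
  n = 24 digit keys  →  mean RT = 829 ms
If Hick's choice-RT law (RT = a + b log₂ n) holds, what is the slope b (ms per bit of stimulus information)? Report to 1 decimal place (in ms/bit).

95.0 ms/bit

Slope: b = (829 − 734) / (log₂ 24 − log₂ 12) = 95/1.0000 = 95.000 ms/bit.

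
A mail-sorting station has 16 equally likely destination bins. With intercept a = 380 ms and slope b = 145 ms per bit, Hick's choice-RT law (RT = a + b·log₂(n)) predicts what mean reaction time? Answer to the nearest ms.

960 ms

log₂(16) = 4 bits, so RT = 380 + 145 × 4 ≈ 960.000 ms.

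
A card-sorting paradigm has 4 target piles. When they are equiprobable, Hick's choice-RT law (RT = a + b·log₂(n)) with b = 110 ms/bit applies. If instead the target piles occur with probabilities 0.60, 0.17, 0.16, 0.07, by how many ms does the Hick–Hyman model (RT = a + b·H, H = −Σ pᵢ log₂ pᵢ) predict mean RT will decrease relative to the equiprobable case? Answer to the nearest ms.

47 ms

Equiprobable entropy H₀ = log₂ 4 = 2.0000 bits.
Skewed entropy H = −Σ pᵢ log₂ pᵢ = 1.5683 bits.
ΔRT = b·(H₀ − H) = 110 × 0.4317 = 47.48 ms.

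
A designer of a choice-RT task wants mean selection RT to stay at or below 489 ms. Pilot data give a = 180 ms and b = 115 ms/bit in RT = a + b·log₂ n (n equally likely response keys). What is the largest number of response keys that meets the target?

Information budget: (489 − 180)/115 = 2.6870 bits, so n ≤ 2^2.6870 = 6.440 → at most 6.

6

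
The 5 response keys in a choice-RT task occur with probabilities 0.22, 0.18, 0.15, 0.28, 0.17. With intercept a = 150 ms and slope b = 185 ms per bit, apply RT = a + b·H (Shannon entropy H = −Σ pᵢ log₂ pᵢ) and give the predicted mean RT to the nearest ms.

573 ms

Entropy contributions −pᵢ log₂ pᵢ: 0.4806, 0.4453, 0.4105, 0.5142, 0.4346; sum H = 2.2852 bits.
RT = a + bH = 150 + 185·2.2852 = 572.77 ms.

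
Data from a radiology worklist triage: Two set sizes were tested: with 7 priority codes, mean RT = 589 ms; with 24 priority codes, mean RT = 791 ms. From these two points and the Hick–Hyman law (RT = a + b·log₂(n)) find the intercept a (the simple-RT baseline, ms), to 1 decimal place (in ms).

b = (RT₂ − RT₁)/(log₂ n₂ − log₂ n₁) = (791 − 589)/(4.5850 − 2.8074) = 113.636 ms/bit.
Intercept: a = 589 − 113.636·log₂(7) = 269.984 ms.

270.0 ms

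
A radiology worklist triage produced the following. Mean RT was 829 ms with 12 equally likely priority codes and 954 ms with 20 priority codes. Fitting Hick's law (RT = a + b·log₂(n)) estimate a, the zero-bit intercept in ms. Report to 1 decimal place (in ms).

220.9 ms

b = (RT₂ − RT₁)/(log₂ n₂ − log₂ n₁) = (954 − 829)/(4.3219 − 3.5850) = 169.614 ms/bit.
a = RT₁ − b·log₂ n₁ = 829 − 169.614 × 3.5850 = 220.939 ms.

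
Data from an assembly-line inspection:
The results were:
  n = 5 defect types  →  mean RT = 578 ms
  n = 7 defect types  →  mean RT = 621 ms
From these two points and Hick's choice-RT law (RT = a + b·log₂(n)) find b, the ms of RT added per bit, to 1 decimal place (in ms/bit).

88.6 ms/bit

b = (RT₂ − RT₁)/(log₂ n₂ − log₂ n₁) = (621 − 578)/(2.8074 − 2.3219) = 88.582 ms/bit.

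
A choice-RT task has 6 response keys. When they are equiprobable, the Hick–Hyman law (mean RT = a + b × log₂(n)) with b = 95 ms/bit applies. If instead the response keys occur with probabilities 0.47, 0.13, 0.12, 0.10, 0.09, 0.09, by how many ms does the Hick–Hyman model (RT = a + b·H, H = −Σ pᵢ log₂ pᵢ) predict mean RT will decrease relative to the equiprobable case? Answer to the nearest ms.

The RT saving is b·ΔH. Equiprobable H₀ = log₂(6) = 2.5850 bits; with the given probabilities H = 2.2192 bits.
b·(H₀ − H) = 95 × (2.5850 − 2.2192) = 34.75 ms.

35 ms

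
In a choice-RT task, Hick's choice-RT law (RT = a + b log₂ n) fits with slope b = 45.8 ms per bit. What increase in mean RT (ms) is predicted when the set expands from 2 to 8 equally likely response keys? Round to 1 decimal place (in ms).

91.6 ms

The intercept a cancels: ΔRT = b·(log₂ n₂ − log₂ n₁) = b·log₂(n₂/n₁).
log₂(8) − log₂(2) = log₂(8/2) = log₂(4) = 2.
ΔRT = 45.8 × 2.0000 = 91.600 ms.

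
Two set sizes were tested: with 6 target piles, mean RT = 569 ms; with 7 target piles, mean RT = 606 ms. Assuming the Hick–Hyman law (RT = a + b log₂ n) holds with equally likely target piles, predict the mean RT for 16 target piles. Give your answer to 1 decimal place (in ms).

With log₂ n on the abscissa the relation is linear; from the two conditions:
  b = (606 − 569) / (log₂ 7 − log₂ 6) = 37 / (2.8074 − 2.5850) = 166.373 ms/bit
  a = 569 − 166.373 × 2.5850 = 138.933 ms
Then RT(16) = 138.933 + 166.373 × log₂ 16 = 138.933 + 166.373 × 4 ≈ 804.423 ms.

804.4 ms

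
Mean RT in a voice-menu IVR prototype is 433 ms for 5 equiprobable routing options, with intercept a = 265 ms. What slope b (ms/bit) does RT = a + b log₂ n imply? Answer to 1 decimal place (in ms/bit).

5 alternatives carry log₂ 5 = 2.3219 bits; the choice cost is 433 − 265 = 168 ms, so b = 168/2.3219 = 72.354 ms/bit.

72.4 ms/bit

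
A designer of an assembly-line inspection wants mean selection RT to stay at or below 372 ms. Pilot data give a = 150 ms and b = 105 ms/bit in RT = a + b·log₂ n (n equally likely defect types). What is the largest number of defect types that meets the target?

105·log₂ n ≤ 372 − 150 = 222, giving log₂ n ≤ 2.1143 and n ≤ 4.330. The largest whole number is 4.

4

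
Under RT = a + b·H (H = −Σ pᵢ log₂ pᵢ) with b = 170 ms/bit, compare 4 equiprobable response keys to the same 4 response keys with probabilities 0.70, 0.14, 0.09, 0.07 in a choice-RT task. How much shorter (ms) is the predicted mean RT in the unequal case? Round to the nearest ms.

112 ms

The RT saving is b·ΔH. Equiprobable H₀ = log₂(4) = 2.0000 bits; with the given probabilities H = 1.3385 bits.
b·(H₀ − H) = 170 × (2.0000 − 1.3385) = 112.45 ms.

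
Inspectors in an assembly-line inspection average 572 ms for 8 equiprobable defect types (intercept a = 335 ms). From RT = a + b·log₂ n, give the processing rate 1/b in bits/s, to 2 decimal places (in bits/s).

12.66 bits/s

b = (572 − 335)/log₂ 8 = 237/3 = 79.000 ms per bit = 0.07900 s/bit; the reciprocal is 12.658 bits/s.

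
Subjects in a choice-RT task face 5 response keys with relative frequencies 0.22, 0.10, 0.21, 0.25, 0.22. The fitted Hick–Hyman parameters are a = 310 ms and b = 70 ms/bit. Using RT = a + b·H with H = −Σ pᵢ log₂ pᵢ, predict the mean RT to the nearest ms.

469 ms

H = 0.22·log₂(1/0.22) + 0.10·log₂(1/0.10) + 0.21·log₂(1/0.21) + 0.25·log₂(1/0.25) + 0.22·log₂(1/0.22) = 2.2662 bits.
RT = 310 + 70 × 2.2662 = 468.63 ms.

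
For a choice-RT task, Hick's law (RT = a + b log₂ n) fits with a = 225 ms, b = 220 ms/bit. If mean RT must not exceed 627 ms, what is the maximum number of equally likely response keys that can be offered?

3

Information budget: (627 − 225)/220 = 1.8273 bits, so n ≤ 2^1.8273 = 3.549 → at most 3.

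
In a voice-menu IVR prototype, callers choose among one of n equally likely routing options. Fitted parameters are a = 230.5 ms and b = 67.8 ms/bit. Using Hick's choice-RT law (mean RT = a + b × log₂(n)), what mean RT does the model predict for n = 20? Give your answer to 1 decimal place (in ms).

523.5 ms

log₂(20) = 4.3219 bits, so RT = 230.5 + 67.8 × 4.3219 ≈ 523.527 ms.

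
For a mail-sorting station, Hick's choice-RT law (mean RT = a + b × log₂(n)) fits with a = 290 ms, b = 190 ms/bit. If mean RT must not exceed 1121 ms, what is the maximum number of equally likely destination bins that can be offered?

20

Information budget: (1121 − 290)/190 = 4.3737 bits, so n ≤ 2^4.3737 = 20.731 → at most 20.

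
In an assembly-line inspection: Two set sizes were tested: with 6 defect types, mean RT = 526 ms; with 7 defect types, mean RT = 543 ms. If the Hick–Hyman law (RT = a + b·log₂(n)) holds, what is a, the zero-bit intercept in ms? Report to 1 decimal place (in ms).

Slope: b = (543 − 526) / (log₂ 7 − log₂ 6) = 17/0.2224 = 76.441 ms/bit.
a = RT₁ − b·log₂ n₁ = 526 − 76.441 × 2.5850 = 328.402 ms.

328.4 ms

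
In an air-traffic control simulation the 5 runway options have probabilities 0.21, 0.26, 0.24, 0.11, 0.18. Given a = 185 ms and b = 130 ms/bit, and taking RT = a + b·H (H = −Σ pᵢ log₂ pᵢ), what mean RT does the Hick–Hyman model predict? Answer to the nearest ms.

480 ms

Entropy contributions −pᵢ log₂ pᵢ: 0.4728, 0.5053, 0.4941, 0.3503, 0.4453; sum H = 2.2678 bits.
RT = a + bH = 185 + 130·2.2678 = 479.82 ms.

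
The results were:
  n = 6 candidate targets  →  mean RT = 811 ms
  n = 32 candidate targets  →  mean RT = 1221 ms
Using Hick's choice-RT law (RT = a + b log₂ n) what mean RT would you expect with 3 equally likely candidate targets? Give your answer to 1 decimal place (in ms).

Solve the two-equation system in a and b:
  b = (1221 − 811) / (log₂ 32 − log₂ 6) = 410 / (5 − 2.5850) = 169.770 ms/bit
  a = 811 − 169.770 × 2.5850 = 372.152 ms
Then RT(3) = 372.152 + 169.770 × log₂ 3 = 372.152 + 169.770 × 1.5850 ≈ 641.230 ms.

641.2 ms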